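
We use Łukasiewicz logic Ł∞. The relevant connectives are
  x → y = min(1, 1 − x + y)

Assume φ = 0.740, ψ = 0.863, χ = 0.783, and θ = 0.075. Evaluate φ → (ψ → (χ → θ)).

0.689

χ → θ = min(1, 1 − 0.783 + 0.075) = min(1, 0.292) = 0.292
ψ → (χ → θ) = min(1, 1 − 0.863 + 0.292) = min(1, 0.429) = 0.429
φ → (ψ → (χ → θ)) = min(1, 1 − 0.740 + 0.429) = min(1, 0.689) = 0.689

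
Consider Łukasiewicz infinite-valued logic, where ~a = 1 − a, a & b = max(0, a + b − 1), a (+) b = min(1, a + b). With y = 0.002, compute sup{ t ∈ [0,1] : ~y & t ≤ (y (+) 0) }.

~y = 1 − 0.002 = 0.998
So the left factor is ~y = 0.998.
y (+) 0 = min(1, 0.002 + 0.000) = min(1, 0.002) = 0.002
So the right-hand bound is y (+) 0 = 0.002.
The residuum of the Łukasiewicz t-norm gives the supremum: min(1, 1 − 0.998 + 0.002).
1 − 0.998 + 0.002 = 0.004, so t = min(1, 0.004) = 0.004.
Check: 0.998 & 0.004 = max(0, 0.002) = 0.002 ≤ 0.002.

0.004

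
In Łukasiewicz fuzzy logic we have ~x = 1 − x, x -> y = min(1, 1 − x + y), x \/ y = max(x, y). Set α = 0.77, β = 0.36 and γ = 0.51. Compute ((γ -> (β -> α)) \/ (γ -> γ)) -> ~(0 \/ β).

β -> α = min(1, 1 − 0.36 + 0.77) = min(1, 1.41) = 1.00
γ -> (β -> α) = min(1, 1 − 0.51 + 1.00) = min(1, 1.49) = 1.00
γ -> γ = min(1, 1 − 0.51 + 0.51) = min(1, 1.00) = 1.00
(γ -> (β -> α)) \/ (γ -> γ) = max(1.00, 1.00) = 1.00
0 \/ β = max(0.00, 0.36) = 0.36
~(0 \/ β) = 1 − 0.36 = 0.64
((γ -> (β -> α)) \/ (γ -> γ)) -> ~(0 \/ β) = min(1, 1 − 1.00 + 0.64) = min(1, 0.64) = 0.64

0.64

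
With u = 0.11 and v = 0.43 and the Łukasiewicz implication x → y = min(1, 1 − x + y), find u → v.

1.00

u → v = min(1, 1 − 0.11 + 0.43) = min(1, 1.32) = 1.00
For comparison, the Gödel implication (1 if x ≤ y else y) would give 1.00.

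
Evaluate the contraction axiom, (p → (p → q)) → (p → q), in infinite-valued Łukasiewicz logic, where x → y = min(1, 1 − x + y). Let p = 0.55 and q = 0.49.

p → q = min(1, 1 − 0.55 + 0.49) = min(1, 0.94) = 0.94
p → (p → q) = min(1, 1 − 0.55 + 0.94) = min(1, 1.39) = 1.00
(p → (p → q)) → (p → q) = min(1, 1 − 1.00 + 0.94) = min(1, 0.94) = 0.94
(The value 0.94 < 1 shows this instance is not satisfied; fails in Ł∞ (the t-norm is not idempotent).)

0.94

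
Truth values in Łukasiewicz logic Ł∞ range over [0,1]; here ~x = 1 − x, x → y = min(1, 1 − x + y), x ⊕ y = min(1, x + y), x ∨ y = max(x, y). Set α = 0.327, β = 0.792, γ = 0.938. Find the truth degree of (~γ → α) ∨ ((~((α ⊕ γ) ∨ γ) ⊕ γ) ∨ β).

1.000

~γ = 1 − 0.938 = 0.062
~γ → α = min(1, 1 − 0.062 + 0.327) = min(1, 1.265) = 1.000
α ⊕ γ = min(1, 0.327 + 0.938) = min(1, 1.265) = 1.000
(α ⊕ γ) ∨ γ = max(1.000, 0.938) = 1.000
~((α ⊕ γ) ∨ γ) = 1 − 1.000 = 0.000
~((α ⊕ γ) ∨ γ) ⊕ γ = min(1, 0.000 + 0.938) = min(1, 0.938) = 0.938
(~((α ⊕ γ) ∨ γ) ⊕ γ) ∨ β = max(0.938, 0.792) = 0.938
(~γ → α) ∨ ((~((α ⊕ γ) ∨ γ) ⊕ γ) ∨ β) = max(1.000, 0.938) = 1.000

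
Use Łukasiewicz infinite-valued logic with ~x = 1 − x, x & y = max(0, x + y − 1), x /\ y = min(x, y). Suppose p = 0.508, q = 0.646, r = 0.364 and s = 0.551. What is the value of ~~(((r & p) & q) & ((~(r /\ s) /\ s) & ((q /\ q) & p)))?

0.000

r & p = max(0, 0.364 + 0.508 − 1) = max(0, -0.128) = 0.000
(r & p) & q = max(0, 0.000 + 0.646 − 1) = max(0, -0.354) = 0.000
r /\ s = min(0.364, 0.551) = 0.364
~(r /\ s) = 1 − 0.364 = 0.636
~(r /\ s) /\ s = min(0.636, 0.551) = 0.551
q /\ q = min(0.646, 0.646) = 0.646
(q /\ q) & p = max(0, 0.646 + 0.508 − 1) = max(0, 0.154) = 0.154
(~(r /\ s) /\ s) & ((q /\ q) & p) = max(0, 0.551 + 0.154 − 1) = max(0, -0.295) = 0.000
((r & p) & q) & ((~(r /\ s) /\ s) & ((q /\ q) & p)) = max(0, 0.000 + 0.000 − 1) = max(0, -1.000) = 0.000
~(((r & p) & q) & ((~(r /\ s) /\ s) & ((q /\ q) & p))) = 1 − 0.000 = 1.000
~~(((r & p) & q) & ((~(r /\ s) /\ s) & ((q /\ q) & p))) = 1 − 1.000 = 0.000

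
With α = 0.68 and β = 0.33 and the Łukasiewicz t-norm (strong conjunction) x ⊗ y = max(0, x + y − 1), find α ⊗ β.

α ⊗ β = max(0, 0.68 + 0.33 − 1) = max(0, 0.01) = 0.01
For comparison, the Gödel (minimum) t-norm min(x, y) would give 0.33.

0.01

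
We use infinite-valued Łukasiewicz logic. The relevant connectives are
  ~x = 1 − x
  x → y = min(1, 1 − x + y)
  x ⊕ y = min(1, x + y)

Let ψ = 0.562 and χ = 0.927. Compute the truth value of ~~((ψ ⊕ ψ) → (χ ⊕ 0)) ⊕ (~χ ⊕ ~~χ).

ψ ⊕ ψ = min(1, 0.562 + 0.562) = min(1, 1.124) = 1.000
χ ⊕ 0 = min(1, 0.927 + 0.000) = min(1, 0.927) = 0.927
(ψ ⊕ ψ) → (χ ⊕ 0) = min(1, 1 − 1.000 + 0.927) = min(1, 0.927) = 0.927
~((ψ ⊕ ψ) → (χ ⊕ 0)) = 1 − 0.927 = 0.073
~~((ψ ⊕ ψ) → (χ ⊕ 0)) = 1 − 0.073 = 0.927
~χ = 1 − 0.927 = 0.073
~~χ = 1 − 0.073 = 0.927
~χ ⊕ ~~χ = min(1, 0.073 + 0.927) = min(1, 1.000) = 1.000
~~((ψ ⊕ ψ) → (χ ⊕ 0)) ⊕ (~χ ⊕ ~~χ) = min(1, 0.927 + 1.000) = min(1, 1.927) = 1.000

1.000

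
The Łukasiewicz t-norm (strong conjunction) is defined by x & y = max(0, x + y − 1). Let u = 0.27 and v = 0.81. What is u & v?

u & v = max(0, 0.27 + 0.81 − 1) = max(0, 0.08) = 0.08
For comparison, the Gödel (minimum) t-norm min(x, y) would give 0.27.

0.08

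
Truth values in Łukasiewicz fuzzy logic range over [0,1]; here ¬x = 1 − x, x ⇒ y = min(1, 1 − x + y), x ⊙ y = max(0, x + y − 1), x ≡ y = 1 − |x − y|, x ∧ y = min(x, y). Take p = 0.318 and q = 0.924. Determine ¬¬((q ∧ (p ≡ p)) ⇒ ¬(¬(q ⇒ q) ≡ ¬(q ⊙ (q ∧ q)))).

0.228

p ≡ p = 1 − |0.318 − 0.318| = 1 − 0.000 = 1.000
q ∧ (p ≡ p) = min(0.924, 1.000) = 0.924
q ⇒ q = min(1, 1 − 0.924 + 0.924) = min(1, 1.000) = 1.000
¬(q ⇒ q) = 1 − 1.000 = 0.000
q ∧ q = min(0.924, 0.924) = 0.924
q ⊙ (q ∧ q) = max(0, 0.924 + 0.924 − 1) = max(0, 0.848) = 0.848
¬(q ⊙ (q ∧ q)) = 1 − 0.848 = 0.152
¬(q ⇒ q) ≡ ¬(q ⊙ (q ∧ q)) = 1 − |0.000 − 0.152| = 1 − 0.152 = 0.848
¬(¬(q ⇒ q) ≡ ¬(q ⊙ (q ∧ q))) = 1 − 0.848 = 0.152
(q ∧ (p ≡ p)) ⇒ ¬(¬(q ⇒ q) ≡ ¬(q ⊙ (q ∧ q))) = min(1, 1 − 0.924 + 0.152) = min(1, 0.228) = 0.228
¬((q ∧ (p ≡ p)) ⇒ ¬(¬(q ⇒ q) ≡ ¬(q ⊙ (q ∧ q)))) = 1 − 0.228 = 0.772
¬¬((q ∧ (p ≡ p)) ⇒ ¬(¬(q ⇒ q) ≡ ¬(q ⊙ (q ∧ q)))) = 1 − 0.772 = 0.228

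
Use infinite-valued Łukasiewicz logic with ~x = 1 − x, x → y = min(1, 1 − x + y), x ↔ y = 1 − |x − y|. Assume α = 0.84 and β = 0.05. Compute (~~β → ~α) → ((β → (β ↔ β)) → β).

~β = 1 − 0.05 = 0.95
~~β = 1 − 0.95 = 0.05
~α = 1 − 0.84 = 0.16
~~β → ~α = min(1, 1 − 0.05 + 0.16) = min(1, 1.11) = 1.00
β ↔ β = 1 − |0.05 − 0.05| = 1 − 0.00 = 1.00
β → (β ↔ β) = min(1, 1 − 0.05 + 1.00) = min(1, 1.95) = 1.00
(β → (β ↔ β)) → β = min(1, 1 − 1.00 + 0.05) = min(1, 0.05) = 0.05
(~~β → ~α) → ((β → (β ↔ β)) → β) = min(1, 1 − 1.00 + 0.05) = min(1, 0.05) = 0.05

0.05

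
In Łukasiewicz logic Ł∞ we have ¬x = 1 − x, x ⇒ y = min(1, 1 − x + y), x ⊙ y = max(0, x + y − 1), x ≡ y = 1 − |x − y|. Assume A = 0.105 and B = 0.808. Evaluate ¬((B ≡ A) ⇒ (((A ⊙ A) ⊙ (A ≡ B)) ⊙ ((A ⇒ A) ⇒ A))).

0.297

B ≡ A = 1 − |0.808 − 0.105| = 1 − 0.703 = 0.297
A ⊙ A = max(0, 0.105 + 0.105 − 1) = max(0, -0.790) = 0.000
A ≡ B = 1 − |0.105 − 0.808| = 1 − 0.703 = 0.297
(A ⊙ A) ⊙ (A ≡ B) = max(0, 0.000 + 0.297 − 1) = max(0, -0.703) = 0.000
A ⇒ A = min(1, 1 − 0.105 + 0.105) = min(1, 1.000) = 1.000
(A ⇒ A) ⇒ A = min(1, 1 − 1.000 + 0.105) = min(1, 0.105) = 0.105
((A ⊙ A) ⊙ (A ≡ B)) ⊙ ((A ⇒ A) ⇒ A) = max(0, 0.000 + 0.105 − 1) = max(0, -0.895) = 0.000
(B ≡ A) ⇒ (((A ⊙ A) ⊙ (A ≡ B)) ⊙ ((A ⇒ A) ⇒ A)) = min(1, 1 − 0.297 + 0.000) = min(1, 0.703) = 0.703
¬((B ≡ A) ⇒ (((A ⊙ A) ⊙ (A ≡ B)) ⊙ ((A ⇒ A) ⇒ A))) = 1 − 0.703 = 0.297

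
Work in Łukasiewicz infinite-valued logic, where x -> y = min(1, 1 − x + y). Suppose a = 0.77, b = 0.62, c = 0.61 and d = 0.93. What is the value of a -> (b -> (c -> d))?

1.00

c -> d = min(1, 1 − 0.61 + 0.93) = min(1, 1.32) = 1.00
b -> (c -> d) = min(1, 1 − 0.62 + 1.00) = min(1, 1.38) = 1.00
a -> (b -> (c -> d)) = min(1, 1 − 0.77 + 1.00) = min(1, 1.23) = 1.00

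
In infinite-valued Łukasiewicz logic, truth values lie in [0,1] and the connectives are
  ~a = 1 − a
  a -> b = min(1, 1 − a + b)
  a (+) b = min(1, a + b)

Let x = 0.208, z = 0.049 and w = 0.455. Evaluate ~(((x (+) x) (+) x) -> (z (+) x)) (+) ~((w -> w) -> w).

0.912

x (+) x = min(1, 0.208 + 0.208) = min(1, 0.416) = 0.416
(x (+) x) (+) x = min(1, 0.416 + 0.208) = min(1, 0.624) = 0.624
z (+) x = min(1, 0.049 + 0.208) = min(1, 0.257) = 0.257
((x (+) x) (+) x) -> (z (+) x) = min(1, 1 − 0.624 + 0.257) = min(1, 0.633) = 0.633
~(((x (+) x) (+) x) -> (z (+) x)) = 1 − 0.633 = 0.367
w -> w = min(1, 1 − 0.455 + 0.455) = min(1, 1.000) = 1.000
(w -> w) -> w = min(1, 1 − 1.000 + 0.455) = min(1, 0.455) = 0.455
~((w -> w) -> w) = 1 − 0.455 = 0.545
~(((x (+) x) (+) x) -> (z (+) x)) (+) ~((w -> w) -> w) = min(1, 0.367 + 0.545) = min(1, 0.912) = 0.912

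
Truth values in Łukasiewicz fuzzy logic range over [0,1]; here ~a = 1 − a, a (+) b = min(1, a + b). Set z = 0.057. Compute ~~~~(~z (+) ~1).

0.943

~z = 1 − 0.057 = 0.943
~1 = 1 − 1.000 = 0.000
~z (+) ~1 = min(1, 0.943 + 0.000) = min(1, 0.943) = 0.943
~(~z (+) ~1) = 1 − 0.943 = 0.057
~~(~z (+) ~1) = 1 − 0.057 = 0.943
~~~(~z (+) ~1) = 1 − 0.943 = 0.057
~~~~(~z (+) ~1) = 1 − 0.057 = 0.943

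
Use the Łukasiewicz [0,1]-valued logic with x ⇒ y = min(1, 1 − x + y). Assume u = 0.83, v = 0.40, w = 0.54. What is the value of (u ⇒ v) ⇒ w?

0.97

u ⇒ v = min(1, 1 − 0.83 + 0.40) = min(1, 0.57) = 0.57
(u ⇒ v) ⇒ w = min(1, 1 − 0.57 + 0.54) = min(1, 0.97) = 0.97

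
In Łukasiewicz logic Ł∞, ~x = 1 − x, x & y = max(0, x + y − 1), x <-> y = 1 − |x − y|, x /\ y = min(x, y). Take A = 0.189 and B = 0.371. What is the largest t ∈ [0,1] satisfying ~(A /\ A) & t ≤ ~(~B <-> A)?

0.629

A /\ A = min(0.189, 0.189) = 0.189
~(A /\ A) = 1 − 0.189 = 0.811
So the left factor is ~(A /\ A) = 0.811.
~B = 1 − 0.371 = 0.629
~B <-> A = 1 − |0.629 − 0.189| = 1 − 0.440 = 0.560
~(~B <-> A) = 1 − 0.560 = 0.440
So the right-hand bound is ~(~B <-> A) = 0.440.
The residuum of the Łukasiewicz t-norm gives the supremum: min(1, 1 − 0.811 + 0.440).
1 − 0.811 + 0.440 = 0.629, so t = min(1, 0.629) = 0.629.
Check: 0.811 & 0.629 = max(0, 0.440) = 0.440 ≤ 0.440.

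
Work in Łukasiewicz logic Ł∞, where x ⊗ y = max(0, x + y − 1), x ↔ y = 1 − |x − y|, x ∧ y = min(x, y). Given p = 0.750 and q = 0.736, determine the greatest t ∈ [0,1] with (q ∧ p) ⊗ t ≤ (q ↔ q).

1.000

q ∧ p = min(0.736, 0.750) = 0.736
So the left factor is q ∧ p = 0.736.
q ↔ q = 1 − |0.736 − 0.736| = 1 − 0.000 = 1.000
So the right-hand bound is q ↔ q = 1.000.
The residuum of the Łukasiewicz t-norm gives the supremum: min(1, 1 − 0.736 + 1.000).
1 − 0.736 + 1.000 = 1.264, so t = min(1, 1.264) = 1.000.
Check: 0.736 ⊗ 1.000 = max(0, 0.736) = 0.736 ≤ 1.000.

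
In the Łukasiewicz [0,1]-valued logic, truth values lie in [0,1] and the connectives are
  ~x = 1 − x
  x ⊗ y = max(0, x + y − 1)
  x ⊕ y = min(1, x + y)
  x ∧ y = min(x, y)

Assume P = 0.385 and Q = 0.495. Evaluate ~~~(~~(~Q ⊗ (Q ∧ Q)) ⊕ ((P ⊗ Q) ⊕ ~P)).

0.385

~Q = 1 − 0.495 = 0.505
Q ∧ Q = min(0.495, 0.495) = 0.495
~Q ⊗ (Q ∧ Q) = max(0, 0.505 + 0.495 − 1) = max(0, 0.000) = 0.000
~(~Q ⊗ (Q ∧ Q)) = 1 − 0.000 = 1.000
~~(~Q ⊗ (Q ∧ Q)) = 1 − 1.000 = 0.000
P ⊗ Q = max(0, 0.385 + 0.495 − 1) = max(0, -0.120) = 0.000
~P = 1 − 0.385 = 0.615
(P ⊗ Q) ⊕ ~P = min(1, 0.000 + 0.615) = min(1, 0.615) = 0.615
~~(~Q ⊗ (Q ∧ Q)) ⊕ ((P ⊗ Q) ⊕ ~P) = min(1, 0.000 + 0.615) = min(1, 0.615) = 0.615
~(~~(~Q ⊗ (Q ∧ Q)) ⊕ ((P ⊗ Q) ⊕ ~P)) = 1 − 0.615 = 0.385
~~(~~(~Q ⊗ (Q ∧ Q)) ⊕ ((P ⊗ Q) ⊕ ~P)) = 1 − 0.385 = 0.615
~~~(~~(~Q ⊗ (Q ∧ Q)) ⊕ ((P ⊗ Q) ⊕ ~P)) = 1 − 0.615 = 0.385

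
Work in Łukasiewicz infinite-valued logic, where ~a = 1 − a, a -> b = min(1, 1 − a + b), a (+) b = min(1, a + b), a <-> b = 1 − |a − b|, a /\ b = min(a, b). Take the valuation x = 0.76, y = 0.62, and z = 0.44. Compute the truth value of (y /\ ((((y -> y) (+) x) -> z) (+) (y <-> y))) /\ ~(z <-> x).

0.32

y -> y = min(1, 1 − 0.62 + 0.62) = min(1, 1.00) = 1.00
(y -> y) (+) x = min(1, 1.00 + 0.76) = min(1, 1.76) = 1.00
((y -> y) (+) x) -> z = min(1, 1 − 1.00 + 0.44) = min(1, 0.44) = 0.44
y <-> y = 1 − |0.62 − 0.62| = 1 − 0.00 = 1.00
(((y -> y) (+) x) -> z) (+) (y <-> y) = min(1, 0.44 + 1.00) = min(1, 1.44) = 1.00
y /\ ((((y -> y) (+) x) -> z) (+) (y <-> y)) = min(0.62, 1.00) = 0.62
z <-> x = 1 − |0.44 − 0.76| = 1 − 0.32 = 0.68
~(z <-> x) = 1 − 0.68 = 0.32
(y /\ ((((y -> y) (+) x) -> z) (+) (y <-> y))) /\ ~(z <-> x) = min(0.62, 0.32) = 0.32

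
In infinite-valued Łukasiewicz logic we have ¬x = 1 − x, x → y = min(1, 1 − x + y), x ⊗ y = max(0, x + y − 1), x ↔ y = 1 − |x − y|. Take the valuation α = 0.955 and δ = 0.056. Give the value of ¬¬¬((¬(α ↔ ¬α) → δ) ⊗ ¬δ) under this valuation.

¬α = 1 − 0.955 = 0.045
α ↔ ¬α = 1 − |0.955 − 0.045| = 1 − 0.910 = 0.090
¬(α ↔ ¬α) = 1 − 0.090 = 0.910
¬(α ↔ ¬α) → δ = min(1, 1 − 0.910 + 0.056) = min(1, 0.146) = 0.146
¬δ = 1 − 0.056 = 0.944
(¬(α ↔ ¬α) → δ) ⊗ ¬δ = max(0, 0.146 + 0.944 − 1) = max(0, 0.090) = 0.090
¬((¬(α ↔ ¬α) → δ) ⊗ ¬δ) = 1 − 0.090 = 0.910
¬¬((¬(α ↔ ¬α) → δ) ⊗ ¬δ) = 1 − 0.910 = 0.090
¬¬¬((¬(α ↔ ¬α) → δ) ⊗ ¬δ) = 1 − 0.090 = 0.910

0.910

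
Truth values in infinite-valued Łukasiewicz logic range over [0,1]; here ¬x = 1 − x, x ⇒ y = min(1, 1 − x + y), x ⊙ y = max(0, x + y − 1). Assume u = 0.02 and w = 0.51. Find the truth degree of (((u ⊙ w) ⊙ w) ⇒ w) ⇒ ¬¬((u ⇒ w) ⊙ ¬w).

u ⊙ w = max(0, 0.02 + 0.51 − 1) = max(0, -0.47) = 0.00
(u ⊙ w) ⊙ w = max(0, 0.00 + 0.51 − 1) = max(0, -0.49) = 0.00
((u ⊙ w) ⊙ w) ⇒ w = min(1, 1 − 0.00 + 0.51) = min(1, 1.51) = 1.00
u ⇒ w = min(1, 1 − 0.02 + 0.51) = min(1, 1.49) = 1.00
¬w = 1 − 0.51 = 0.49
(u ⇒ w) ⊙ ¬w = max(0, 1.00 + 0.49 − 1) = max(0, 0.49) = 0.49
¬((u ⇒ w) ⊙ ¬w) = 1 − 0.49 = 0.51
¬¬((u ⇒ w) ⊙ ¬w) = 1 − 0.51 = 0.49
(((u ⊙ w) ⊙ w) ⇒ w) ⇒ ¬¬((u ⇒ w) ⊙ ¬w) = min(1, 1 − 1.00 + 0.49) = min(1, 0.49) = 0.49

0.49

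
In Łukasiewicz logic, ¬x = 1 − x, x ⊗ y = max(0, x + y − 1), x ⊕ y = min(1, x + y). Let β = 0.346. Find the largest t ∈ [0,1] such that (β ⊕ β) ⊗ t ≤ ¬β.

β ⊕ β = min(1, 0.346 + 0.346) = min(1, 0.692) = 0.692
So the left factor is β ⊕ β = 0.692.
¬β = 1 − 0.346 = 0.654
So the right-hand bound is ¬β = 0.654.
The residuum of the Łukasiewicz t-norm gives the supremum: min(1, 1 − 0.692 + 0.654).
1 − 0.692 + 0.654 = 0.962, so t = min(1, 0.962) = 0.962.
Check: 0.692 ⊗ 0.962 = max(0, 0.654) = 0.654 ≤ 0.654.

0.962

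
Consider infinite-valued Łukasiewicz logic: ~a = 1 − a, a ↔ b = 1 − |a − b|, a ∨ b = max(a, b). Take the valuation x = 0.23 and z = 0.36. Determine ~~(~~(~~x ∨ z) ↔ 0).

~x = 1 − 0.23 = 0.77
~~x = 1 − 0.77 = 0.23
~~x ∨ z = max(0.23, 0.36) = 0.36
~(~~x ∨ z) = 1 − 0.36 = 0.64
~~(~~x ∨ z) = 1 − 0.64 = 0.36
~~(~~x ∨ z) ↔ 0 = 1 − |0.36 − 0.00| = 1 − 0.36 = 0.64
~(~~(~~x ∨ z) ↔ 0) = 1 − 0.64 = 0.36
~~(~~(~~x ∨ z) ↔ 0) = 1 − 0.36 = 0.64

0.64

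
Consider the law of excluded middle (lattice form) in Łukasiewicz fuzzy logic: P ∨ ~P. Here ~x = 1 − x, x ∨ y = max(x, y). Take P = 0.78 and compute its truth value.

0.78

~P = 1 − 0.78 = 0.22
P ∨ ~P = max(0.78, 0.22) = 0.78
(The value 0.78 < 1 shows this instance is not satisfied; not a Ł∞-tautology — its value is max(a, 1−a).)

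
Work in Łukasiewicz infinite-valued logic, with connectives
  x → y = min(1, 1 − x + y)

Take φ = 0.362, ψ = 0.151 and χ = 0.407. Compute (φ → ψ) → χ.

φ → ψ = min(1, 1 − 0.362 + 0.151) = min(1, 0.789) = 0.789
(φ → ψ) → χ = min(1, 1 − 0.789 + 0.407) = min(1, 0.618) = 0.618

0.618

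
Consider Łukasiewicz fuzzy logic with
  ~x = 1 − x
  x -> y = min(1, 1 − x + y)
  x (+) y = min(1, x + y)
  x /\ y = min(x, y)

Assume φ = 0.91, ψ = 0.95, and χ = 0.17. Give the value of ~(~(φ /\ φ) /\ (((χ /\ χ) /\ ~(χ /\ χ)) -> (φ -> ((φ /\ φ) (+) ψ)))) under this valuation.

φ /\ φ = min(0.91, 0.91) = 0.91
~(φ /\ φ) = 1 − 0.91 = 0.09
χ /\ χ = min(0.17, 0.17) = 0.17
~(χ /\ χ) = 1 − 0.17 = 0.83
(χ /\ χ) /\ ~(χ /\ χ) = min(0.17, 0.83) = 0.17
(φ /\ φ) (+) ψ = min(1, 0.91 + 0.95) = min(1, 1.86) = 1.00
φ -> ((φ /\ φ) (+) ψ) = min(1, 1 − 0.91 + 1.00) = min(1, 1.09) = 1.00
((χ /\ χ) /\ ~(χ /\ χ)) -> (φ -> ((φ /\ φ) (+) ψ)) = min(1, 1 − 0.17 + 1.00) = min(1, 1.83) = 1.00
~(φ /\ φ) /\ (((χ /\ χ) /\ ~(χ /\ χ)) -> (φ -> ((φ /\ φ) (+) ψ))) = min(0.09, 1.00) = 0.09
~(~(φ /\ φ) /\ (((χ /\ χ) /\ ~(χ /\ χ)) -> (φ -> ((φ /\ φ) (+) ψ)))) = 1 − 0.09 = 0.91

0.91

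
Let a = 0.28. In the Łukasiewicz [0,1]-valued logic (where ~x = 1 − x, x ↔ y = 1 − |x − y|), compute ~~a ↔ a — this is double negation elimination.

1.00

~a = 1 − 0.28 = 0.72
~~a = 1 − 0.72 = 0.28
~~a ↔ a = 1 − |0.28 − 0.28| = 1 − 0.00 = 1.00
(As expected: always 1 in Ł∞ since negation is involutive.)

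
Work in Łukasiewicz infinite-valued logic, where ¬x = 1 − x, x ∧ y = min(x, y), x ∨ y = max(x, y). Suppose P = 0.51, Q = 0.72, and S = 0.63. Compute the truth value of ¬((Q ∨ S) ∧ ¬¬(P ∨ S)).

0.37

Q ∨ S = max(0.72, 0.63) = 0.72
P ∨ S = max(0.51, 0.63) = 0.63
¬(P ∨ S) = 1 − 0.63 = 0.37
¬¬(P ∨ S) = 1 − 0.37 = 0.63
(Q ∨ S) ∧ ¬¬(P ∨ S) = min(0.72, 0.63) = 0.63
¬((Q ∨ S) ∧ ¬¬(P ∨ S)) = 1 − 0.63 = 0.37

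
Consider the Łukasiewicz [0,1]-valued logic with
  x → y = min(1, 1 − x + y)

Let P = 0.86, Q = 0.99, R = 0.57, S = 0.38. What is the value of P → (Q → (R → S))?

0.96

R → S = min(1, 1 − 0.57 + 0.38) = min(1, 0.81) = 0.81
Q → (R → S) = min(1, 1 − 0.99 + 0.81) = min(1, 0.82) = 0.82
P → (Q → (R → S)) = min(1, 1 − 0.86 + 0.82) = min(1, 0.96) = 0.96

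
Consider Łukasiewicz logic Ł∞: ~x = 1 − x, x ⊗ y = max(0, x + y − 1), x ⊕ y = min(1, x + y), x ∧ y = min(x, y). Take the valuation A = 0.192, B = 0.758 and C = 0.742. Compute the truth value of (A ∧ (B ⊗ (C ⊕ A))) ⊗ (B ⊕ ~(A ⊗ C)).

C ⊕ A = min(1, 0.742 + 0.192) = min(1, 0.934) = 0.934
B ⊗ (C ⊕ A) = max(0, 0.758 + 0.934 − 1) = max(0, 0.692) = 0.692
A ∧ (B ⊗ (C ⊕ A)) = min(0.192, 0.692) = 0.192
A ⊗ C = max(0, 0.192 + 0.742 − 1) = max(0, -0.066) = 0.000
~(A ⊗ C) = 1 − 0.000 = 1.000
B ⊕ ~(A ⊗ C) = min(1, 0.758 + 1.000) = min(1, 1.758) = 1.000
(A ∧ (B ⊗ (C ⊕ A))) ⊗ (B ⊕ ~(A ⊗ C)) = max(0, 0.192 + 1.000 − 1) = max(0, 0.192) = 0.192

0.192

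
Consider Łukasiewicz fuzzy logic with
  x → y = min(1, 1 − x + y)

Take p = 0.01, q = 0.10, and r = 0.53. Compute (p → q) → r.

0.53

p → q = min(1, 1 − 0.01 + 0.10) = min(1, 1.09) = 1.00
(p → q) → r = min(1, 1 − 1.00 + 0.53) = min(1, 0.53) = 0.53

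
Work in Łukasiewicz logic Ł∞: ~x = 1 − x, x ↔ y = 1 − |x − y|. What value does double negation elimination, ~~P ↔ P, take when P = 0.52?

1.00

~P = 1 − 0.52 = 0.48
~~P = 1 − 0.48 = 0.52
~~P ↔ P = 1 − |0.52 − 0.52| = 1 − 0.00 = 1.00
(As expected: always 1 in Ł∞ since negation is involutive.)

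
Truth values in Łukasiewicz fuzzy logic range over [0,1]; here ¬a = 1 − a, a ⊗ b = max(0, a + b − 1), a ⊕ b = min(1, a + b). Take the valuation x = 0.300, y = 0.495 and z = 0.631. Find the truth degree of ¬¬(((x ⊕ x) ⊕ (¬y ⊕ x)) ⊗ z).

x ⊕ x = min(1, 0.300 + 0.300) = min(1, 0.600) = 0.600
¬y = 1 − 0.495 = 0.505
¬y ⊕ x = min(1, 0.505 + 0.300) = min(1, 0.805) = 0.805
(x ⊕ x) ⊕ (¬y ⊕ x) = min(1, 0.600 + 0.805) = min(1, 1.405) = 1.000
((x ⊕ x) ⊕ (¬y ⊕ x)) ⊗ z = max(0, 1.000 + 0.631 − 1) = max(0, 0.631) = 0.631
¬(((x ⊕ x) ⊕ (¬y ⊕ x)) ⊗ z) = 1 − 0.631 = 0.369
¬¬(((x ⊕ x) ⊕ (¬y ⊕ x)) ⊗ z) = 1 − 0.369 = 0.631

0.631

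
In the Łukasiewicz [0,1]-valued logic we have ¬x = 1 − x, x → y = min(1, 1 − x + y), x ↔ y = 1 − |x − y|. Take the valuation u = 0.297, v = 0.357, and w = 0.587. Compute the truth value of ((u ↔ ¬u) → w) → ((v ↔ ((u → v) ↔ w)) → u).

0.534

¬u = 1 − 0.297 = 0.703
u ↔ ¬u = 1 − |0.297 − 0.703| = 1 − 0.406 = 0.594
(u ↔ ¬u) → w = min(1, 1 − 0.594 + 0.587) = min(1, 0.993) = 0.993
u → v = min(1, 1 − 0.297 + 0.357) = min(1, 1.060) = 1.000
(u → v) ↔ w = 1 − |1.000 − 0.587| = 1 − 0.413 = 0.587
v ↔ ((u → v) ↔ w) = 1 − |0.357 − 0.587| = 1 − 0.230 = 0.770
(v ↔ ((u → v) ↔ w)) → u = min(1, 1 − 0.770 + 0.297) = min(1, 0.527) = 0.527
((u ↔ ¬u) → w) → ((v ↔ ((u → v) ↔ w)) → u) = min(1, 1 − 0.993 + 0.527) = min(1, 0.534) = 0.534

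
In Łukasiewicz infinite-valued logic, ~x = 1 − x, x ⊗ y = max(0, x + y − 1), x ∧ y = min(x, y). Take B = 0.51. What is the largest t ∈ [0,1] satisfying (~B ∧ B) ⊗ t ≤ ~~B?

~B = 1 − 0.51 = 0.49
~B ∧ B = min(0.49, 0.51) = 0.49
So the left factor is ~B ∧ B = 0.49.
~~B = 1 − 0.49 = 0.51
So the right-hand bound is ~~B = 0.51.
The residuum of the Łukasiewicz t-norm gives the supremum: min(1, 1 − 0.49 + 0.51).
1 − 0.49 + 0.51 = 1.02, so t = min(1, 1.02) = 1.00.
Check: 0.49 ⊗ 1.00 = max(0, 0.49) = 0.49 ≤ 0.51.

1.00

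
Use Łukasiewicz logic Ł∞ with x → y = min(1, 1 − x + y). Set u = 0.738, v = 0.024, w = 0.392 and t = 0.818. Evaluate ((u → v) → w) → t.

u → v = min(1, 1 − 0.738 + 0.024) = min(1, 0.286) = 0.286
(u → v) → w = min(1, 1 − 0.286 + 0.392) = min(1, 1.106) = 1.000
((u → v) → w) → t = min(1, 1 − 1.000 + 0.818) = min(1, 0.818) = 0.818

0.818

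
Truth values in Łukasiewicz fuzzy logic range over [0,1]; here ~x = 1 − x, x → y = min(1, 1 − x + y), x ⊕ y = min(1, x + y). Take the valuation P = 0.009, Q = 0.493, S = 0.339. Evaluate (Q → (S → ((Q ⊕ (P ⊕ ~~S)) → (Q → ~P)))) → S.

0.339

~S = 1 − 0.339 = 0.661
~~S = 1 − 0.661 = 0.339
P ⊕ ~~S = min(1, 0.009 + 0.339) = min(1, 0.348) = 0.348
Q ⊕ (P ⊕ ~~S) = min(1, 0.493 + 0.348) = min(1, 0.841) = 0.841
~P = 1 − 0.009 = 0.991
Q → ~P = min(1, 1 − 0.493 + 0.991) = min(1, 1.498) = 1.000
(Q ⊕ (P ⊕ ~~S)) → (Q → ~P) = min(1, 1 − 0.841 + 1.000) = min(1, 1.159) = 1.000
S → ((Q ⊕ (P ⊕ ~~S)) → (Q → ~P)) = min(1, 1 − 0.339 + 1.000) = min(1, 1.661) = 1.000
Q → (S → ((Q ⊕ (P ⊕ ~~S)) → (Q → ~P))) = min(1, 1 − 0.493 + 1.000) = min(1, 1.507) = 1.000
(Q → (S → ((Q ⊕ (P ⊕ ~~S)) → (Q → ~P)))) → S = min(1, 1 − 1.000 + 0.339) = min(1, 0.339) = 0.339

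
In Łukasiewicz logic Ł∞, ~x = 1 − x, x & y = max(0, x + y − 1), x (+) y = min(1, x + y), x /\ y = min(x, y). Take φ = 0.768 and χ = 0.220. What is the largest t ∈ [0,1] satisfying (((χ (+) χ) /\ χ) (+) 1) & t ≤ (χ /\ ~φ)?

0.220

χ (+) χ = min(1, 0.220 + 0.220) = min(1, 0.440) = 0.440
(χ (+) χ) /\ χ = min(0.440, 0.220) = 0.220
((χ (+) χ) /\ χ) (+) 1 = min(1, 0.220 + 1.000) = min(1, 1.220) = 1.000
So the left factor is ((χ (+) χ) /\ χ) (+) 1 = 1.000.
~φ = 1 − 0.768 = 0.232
χ /\ ~φ = min(0.220, 0.232) = 0.220
So the right-hand bound is χ /\ ~φ = 0.220.
The residuum of the Łukasiewicz t-norm gives the supremum: min(1, 1 − 1.000 + 0.220).
1 − 1.000 + 0.220 = 0.220, so t = min(1, 0.220) = 0.220.
Check: 1.000 & 0.220 = max(0, 0.220) = 0.220 ≤ 0.220.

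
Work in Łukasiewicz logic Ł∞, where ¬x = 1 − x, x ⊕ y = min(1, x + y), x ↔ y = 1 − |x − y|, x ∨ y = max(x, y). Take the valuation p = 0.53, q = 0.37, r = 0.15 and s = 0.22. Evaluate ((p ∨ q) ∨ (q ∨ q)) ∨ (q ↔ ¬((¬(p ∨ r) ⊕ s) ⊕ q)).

p ∨ q = max(0.53, 0.37) = 0.53
q ∨ q = max(0.37, 0.37) = 0.37
(p ∨ q) ∨ (q ∨ q) = max(0.53, 0.37) = 0.53
p ∨ r = max(0.53, 0.15) = 0.53
¬(p ∨ r) = 1 − 0.53 = 0.47
¬(p ∨ r) ⊕ s = min(1, 0.47 + 0.22) = min(1, 0.69) = 0.69
(¬(p ∨ r) ⊕ s) ⊕ q = min(1, 0.69 + 0.37) = min(1, 1.06) = 1.00
¬((¬(p ∨ r) ⊕ s) ⊕ q) = 1 − 1.00 = 0.00
q ↔ ¬((¬(p ∨ r) ⊕ s) ⊕ q) = 1 − |0.37 − 0.00| = 1 − 0.37 = 0.63
((p ∨ q) ∨ (q ∨ q)) ∨ (q ↔ ¬((¬(p ∨ r) ⊕ s) ⊕ q)) = max(0.53, 0.63) = 0.63

0.63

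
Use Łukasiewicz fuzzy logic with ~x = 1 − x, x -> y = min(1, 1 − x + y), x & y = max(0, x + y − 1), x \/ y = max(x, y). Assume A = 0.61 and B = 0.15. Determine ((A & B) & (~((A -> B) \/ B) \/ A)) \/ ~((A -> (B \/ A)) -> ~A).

A & B = max(0, 0.61 + 0.15 − 1) = max(0, -0.24) = 0.00
A -> B = min(1, 1 − 0.61 + 0.15) = min(1, 0.54) = 0.54
(A -> B) \/ B = max(0.54, 0.15) = 0.54
~((A -> B) \/ B) = 1 − 0.54 = 0.46
~((A -> B) \/ B) \/ A = max(0.46, 0.61) = 0.61
(A & B) & (~((A -> B) \/ B) \/ A) = max(0, 0.00 + 0.61 − 1) = max(0, -0.39) = 0.00
B \/ A = max(0.15, 0.61) = 0.61
A -> (B \/ A) = min(1, 1 − 0.61 + 0.61) = min(1, 1.00) = 1.00
~A = 1 − 0.61 = 0.39
(A -> (B \/ A)) -> ~A = min(1, 1 − 1.00 + 0.39) = min(1, 0.39) = 0.39
~((A -> (B \/ A)) -> ~A) = 1 − 0.39 = 0.61
((A & B) & (~((A -> B) \/ B) \/ A)) \/ ~((A -> (B \/ A)) -> ~A) = max(0.00, 0.61) = 0.61

0.61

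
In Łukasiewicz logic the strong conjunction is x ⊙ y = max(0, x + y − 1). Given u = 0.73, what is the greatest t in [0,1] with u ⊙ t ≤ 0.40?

0.67

The residuum of the Łukasiewicz t-norm gives the supremum: min(1, 1 − 0.73 + 0.40).
1 − 0.73 + 0.40 = 0.67, so t = min(1, 0.67) = 0.67.
Check: 0.73 ⊙ 0.67 = max(0, 0.40) = 0.40 ≤ 0.40.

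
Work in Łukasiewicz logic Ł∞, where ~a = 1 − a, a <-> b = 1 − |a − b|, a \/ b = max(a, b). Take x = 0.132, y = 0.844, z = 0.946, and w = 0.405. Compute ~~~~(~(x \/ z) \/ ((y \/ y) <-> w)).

0.561

x \/ z = max(0.132, 0.946) = 0.946
~(x \/ z) = 1 − 0.946 = 0.054
y \/ y = max(0.844, 0.844) = 0.844
(y \/ y) <-> w = 1 − |0.844 − 0.405| = 1 − 0.439 = 0.561
~(x \/ z) \/ ((y \/ y) <-> w) = max(0.054, 0.561) = 0.561
~(~(x \/ z) \/ ((y \/ y) <-> w)) = 1 − 0.561 = 0.439
~~(~(x \/ z) \/ ((y \/ y) <-> w)) = 1 − 0.439 = 0.561
~~~(~(x \/ z) \/ ((y \/ y) <-> w)) = 1 − 0.561 = 0.439
~~~~(~(x \/ z) \/ ((y \/ y) <-> w)) = 1 − 0.439 = 0.561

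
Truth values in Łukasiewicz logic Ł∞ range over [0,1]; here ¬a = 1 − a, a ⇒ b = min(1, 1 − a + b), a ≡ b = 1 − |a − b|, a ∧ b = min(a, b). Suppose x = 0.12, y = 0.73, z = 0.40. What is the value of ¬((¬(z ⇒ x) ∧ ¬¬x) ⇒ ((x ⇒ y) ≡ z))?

0.00

z ⇒ x = min(1, 1 − 0.40 + 0.12) = min(1, 0.72) = 0.72
¬(z ⇒ x) = 1 − 0.72 = 0.28
¬x = 1 − 0.12 = 0.88
¬¬x = 1 − 0.88 = 0.12
¬(z ⇒ x) ∧ ¬¬x = min(0.28, 0.12) = 0.12
x ⇒ y = min(1, 1 − 0.12 + 0.73) = min(1, 1.61) = 1.00
(x ⇒ y) ≡ z = 1 − |1.00 − 0.40| = 1 − 0.60 = 0.40
(¬(z ⇒ x) ∧ ¬¬x) ⇒ ((x ⇒ y) ≡ z) = min(1, 1 − 0.12 + 0.40) = min(1, 1.28) = 1.00
¬((¬(z ⇒ x) ∧ ¬¬x) ⇒ ((x ⇒ y) ≡ z)) = 1 − 1.00 = 0.00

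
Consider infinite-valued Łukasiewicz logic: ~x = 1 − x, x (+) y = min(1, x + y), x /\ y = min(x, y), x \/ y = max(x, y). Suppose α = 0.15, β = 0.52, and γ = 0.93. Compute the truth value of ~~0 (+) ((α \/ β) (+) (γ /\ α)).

0.67

~0 = 1 − 0.00 = 1.00
~~0 = 1 − 1.00 = 0.00
α \/ β = max(0.15, 0.52) = 0.52
γ /\ α = min(0.93, 0.15) = 0.15
(α \/ β) (+) (γ /\ α) = min(1, 0.52 + 0.15) = min(1, 0.67) = 0.67
~~0 (+) ((α \/ β) (+) (γ /\ α)) = min(1, 0.00 + 0.67) = min(1, 0.67) = 0.67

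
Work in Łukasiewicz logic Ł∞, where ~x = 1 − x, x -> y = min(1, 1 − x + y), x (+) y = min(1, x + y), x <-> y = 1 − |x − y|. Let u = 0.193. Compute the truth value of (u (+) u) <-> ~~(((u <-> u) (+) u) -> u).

u (+) u = min(1, 0.193 + 0.193) = min(1, 0.386) = 0.386
u <-> u = 1 − |0.193 − 0.193| = 1 − 0.000 = 1.000
(u <-> u) (+) u = min(1, 1.000 + 0.193) = min(1, 1.193) = 1.000
((u <-> u) (+) u) -> u = min(1, 1 − 1.000 + 0.193) = min(1, 0.193) = 0.193
~(((u <-> u) (+) u) -> u) = 1 − 0.193 = 0.807
~~(((u <-> u) (+) u) -> u) = 1 − 0.807 = 0.193
(u (+) u) <-> ~~(((u <-> u) (+) u) -> u) = 1 − |0.386 − 0.193| = 1 − 0.193 = 0.807

0.807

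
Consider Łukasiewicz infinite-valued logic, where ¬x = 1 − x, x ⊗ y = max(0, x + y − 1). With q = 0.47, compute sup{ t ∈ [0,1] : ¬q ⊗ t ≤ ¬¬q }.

0.94

¬q = 1 − 0.47 = 0.53
So the left factor is ¬q = 0.53.
¬¬q = 1 − 0.53 = 0.47
So the right-hand bound is ¬¬q = 0.47.
The residuum of the Łukasiewicz t-norm gives the supremum: min(1, 1 − 0.53 + 0.47).
1 − 0.53 + 0.47 = 0.94, so t = min(1, 0.94) = 0.94.
Check: 0.53 ⊗ 0.94 = max(0, 0.47) = 0.47 ≤ 0.47.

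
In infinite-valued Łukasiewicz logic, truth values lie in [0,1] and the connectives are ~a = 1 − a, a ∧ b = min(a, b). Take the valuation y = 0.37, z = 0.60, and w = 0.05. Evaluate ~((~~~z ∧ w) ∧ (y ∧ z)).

0.95

~z = 1 − 0.60 = 0.40
~~z = 1 − 0.40 = 0.60
~~~z = 1 − 0.60 = 0.40
~~~z ∧ w = min(0.40, 0.05) = 0.05
y ∧ z = min(0.37, 0.60) = 0.37
(~~~z ∧ w) ∧ (y ∧ z) = min(0.05, 0.37) = 0.05
~((~~~z ∧ w) ∧ (y ∧ z)) = 1 − 0.05 = 0.95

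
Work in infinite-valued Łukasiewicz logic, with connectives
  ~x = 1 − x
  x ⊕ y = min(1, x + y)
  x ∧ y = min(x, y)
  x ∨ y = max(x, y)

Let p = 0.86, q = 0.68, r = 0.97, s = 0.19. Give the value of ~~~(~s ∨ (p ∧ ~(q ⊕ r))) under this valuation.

~s = 1 − 0.19 = 0.81
q ⊕ r = min(1, 0.68 + 0.97) = min(1, 1.65) = 1.00
~(q ⊕ r) = 1 − 1.00 = 0.00
p ∧ ~(q ⊕ r) = min(0.86, 0.00) = 0.00
~s ∨ (p ∧ ~(q ⊕ r)) = max(0.81, 0.00) = 0.81
~(~s ∨ (p ∧ ~(q ⊕ r))) = 1 − 0.81 = 0.19
~~(~s ∨ (p ∧ ~(q ⊕ r))) = 1 − 0.19 = 0.81
~~~(~s ∨ (p ∧ ~(q ⊕ r))) = 1 − 0.81 = 0.19

0.19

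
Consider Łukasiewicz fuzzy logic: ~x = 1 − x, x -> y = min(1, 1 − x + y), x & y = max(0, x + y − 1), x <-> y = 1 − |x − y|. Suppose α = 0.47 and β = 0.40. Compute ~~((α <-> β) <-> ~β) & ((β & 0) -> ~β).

α <-> β = 1 − |0.47 − 0.40| = 1 − 0.07 = 0.93
~β = 1 − 0.40 = 0.60
(α <-> β) <-> ~β = 1 − |0.93 − 0.60| = 1 − 0.33 = 0.67
~((α <-> β) <-> ~β) = 1 − 0.67 = 0.33
~~((α <-> β) <-> ~β) = 1 − 0.33 = 0.67
β & 0 = max(0, 0.40 + 0.00 − 1) = max(0, -0.60) = 0.00
(β & 0) -> ~β = min(1, 1 − 0.00 + 0.60) = min(1, 1.60) = 1.00
~~((α <-> β) <-> ~β) & ((β & 0) -> ~β) = max(0, 0.67 + 1.00 − 1) = max(0, 0.67) = 0.67

0.67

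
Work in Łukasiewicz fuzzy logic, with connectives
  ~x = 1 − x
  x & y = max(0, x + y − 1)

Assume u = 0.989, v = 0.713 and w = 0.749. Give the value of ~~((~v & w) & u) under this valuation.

0.025

~v = 1 − 0.713 = 0.287
~v & w = max(0, 0.287 + 0.749 − 1) = max(0, 0.036) = 0.036
(~v & w) & u = max(0, 0.036 + 0.989 − 1) = max(0, 0.025) = 0.025
~((~v & w) & u) = 1 − 0.025 = 0.975
~~((~v & w) & u) = 1 − 0.975 = 0.025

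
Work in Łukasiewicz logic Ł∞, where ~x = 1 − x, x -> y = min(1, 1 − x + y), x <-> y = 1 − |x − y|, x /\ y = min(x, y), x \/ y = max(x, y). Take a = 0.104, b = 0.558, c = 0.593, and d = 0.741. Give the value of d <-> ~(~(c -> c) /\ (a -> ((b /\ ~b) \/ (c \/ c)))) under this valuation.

0.741

c -> c = min(1, 1 − 0.593 + 0.593) = min(1, 1.000) = 1.000
~(c -> c) = 1 − 1.000 = 0.000
~b = 1 − 0.558 = 0.442
b /\ ~b = min(0.558, 0.442) = 0.442
c \/ c = max(0.593, 0.593) = 0.593
(b /\ ~b) \/ (c \/ c) = max(0.442, 0.593) = 0.593
a -> ((b /\ ~b) \/ (c \/ c)) = min(1, 1 − 0.104 + 0.593) = min(1, 1.489) = 1.000
~(c -> c) /\ (a -> ((b /\ ~b) \/ (c \/ c))) = min(0.000, 1.000) = 0.000
~(~(c -> c) /\ (a -> ((b /\ ~b) \/ (c \/ c)))) = 1 − 0.000 = 1.000
d <-> ~(~(c -> c) /\ (a -> ((b /\ ~b) \/ (c \/ c)))) = 1 − |0.741 − 1.000| = 1 − 0.259 = 0.741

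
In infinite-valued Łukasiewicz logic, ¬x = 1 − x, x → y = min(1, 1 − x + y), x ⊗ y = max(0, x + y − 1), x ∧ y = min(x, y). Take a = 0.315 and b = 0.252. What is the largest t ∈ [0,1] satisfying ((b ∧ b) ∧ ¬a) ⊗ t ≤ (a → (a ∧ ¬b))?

1.000

b ∧ b = min(0.252, 0.252) = 0.252
¬a = 1 − 0.315 = 0.685
(b ∧ b) ∧ ¬a = min(0.252, 0.685) = 0.252
So the left factor is (b ∧ b) ∧ ¬a = 0.252.
¬b = 1 − 0.252 = 0.748
a ∧ ¬b = min(0.315, 0.748) = 0.315
a → (a ∧ ¬b) = min(1, 1 − 0.315 + 0.315) = min(1, 1.000) = 1.000
So the right-hand bound is a → (a ∧ ¬b) = 1.000.
The residuum of the Łukasiewicz t-norm gives the supremum: min(1, 1 − 0.252 + 1.000).
1 − 0.252 + 1.000 = 1.748, so t = min(1, 1.748) = 1.000.
Check: 0.252 ⊗ 1.000 = max(0, 0.252) = 0.252 ≤ 1.000.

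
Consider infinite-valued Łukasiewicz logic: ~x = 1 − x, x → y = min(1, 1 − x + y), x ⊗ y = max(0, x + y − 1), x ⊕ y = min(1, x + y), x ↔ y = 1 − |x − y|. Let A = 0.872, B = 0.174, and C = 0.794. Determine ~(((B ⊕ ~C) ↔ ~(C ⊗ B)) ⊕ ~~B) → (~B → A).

1.000

~C = 1 − 0.794 = 0.206
B ⊕ ~C = min(1, 0.174 + 0.206) = min(1, 0.380) = 0.380
C ⊗ B = max(0, 0.794 + 0.174 − 1) = max(0, -0.032) = 0.000
~(C ⊗ B) = 1 − 0.000 = 1.000
(B ⊕ ~C) ↔ ~(C ⊗ B) = 1 − |0.380 − 1.000| = 1 − 0.620 = 0.380
~B = 1 − 0.174 = 0.826
~~B = 1 − 0.826 = 0.174
((B ⊕ ~C) ↔ ~(C ⊗ B)) ⊕ ~~B = min(1, 0.380 + 0.174) = min(1, 0.554) = 0.554
~(((B ⊕ ~C) ↔ ~(C ⊗ B)) ⊕ ~~B) = 1 − 0.554 = 0.446
~B → A = min(1, 1 − 0.826 + 0.872) = min(1, 1.046) = 1.000
~(((B ⊕ ~C) ↔ ~(C ⊗ B)) ⊕ ~~B) → (~B → A) = min(1, 1 − 0.446 + 1.000) = min(1, 1.554) = 1.000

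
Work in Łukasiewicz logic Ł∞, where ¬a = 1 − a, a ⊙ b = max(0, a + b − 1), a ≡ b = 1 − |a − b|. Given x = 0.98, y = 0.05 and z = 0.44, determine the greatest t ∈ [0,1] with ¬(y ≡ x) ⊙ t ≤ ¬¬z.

y ≡ x = 1 − |0.05 − 0.98| = 1 − 0.93 = 0.07
¬(y ≡ x) = 1 − 0.07 = 0.93
So the left factor is ¬(y ≡ x) = 0.93.
¬z = 1 − 0.44 = 0.56
¬¬z = 1 − 0.56 = 0.44
So the right-hand bound is ¬¬z = 0.44.
The residuum of the Łukasiewicz t-norm gives the supremum: min(1, 1 − 0.93 + 0.44).
1 − 0.93 + 0.44 = 0.51, so t = min(1, 0.51) = 0.51.
Check: 0.93 ⊙ 0.51 = max(0, 0.44) = 0.44 ≤ 0.44.

0.51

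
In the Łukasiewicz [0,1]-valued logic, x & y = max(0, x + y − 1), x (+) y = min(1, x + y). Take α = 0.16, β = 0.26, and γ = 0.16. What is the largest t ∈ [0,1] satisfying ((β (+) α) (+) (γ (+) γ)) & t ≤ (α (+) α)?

0.58

β (+) α = min(1, 0.26 + 0.16) = min(1, 0.42) = 0.42
γ (+) γ = min(1, 0.16 + 0.16) = min(1, 0.32) = 0.32
(β (+) α) (+) (γ (+) γ) = min(1, 0.42 + 0.32) = min(1, 0.74) = 0.74
So the left factor is (β (+) α) (+) (γ (+) γ) = 0.74.
α (+) α = min(1, 0.16 + 0.16) = min(1, 0.32) = 0.32
So the right-hand bound is α (+) α = 0.32.
The residuum of the Łukasiewicz t-norm gives the supremum: min(1, 1 − 0.74 + 0.32).
1 − 0.74 + 0.32 = 0.58, so t = min(1, 0.58) = 0.58.
Check: 0.74 & 0.58 = max(0, 0.32) = 0.32 ≤ 0.32.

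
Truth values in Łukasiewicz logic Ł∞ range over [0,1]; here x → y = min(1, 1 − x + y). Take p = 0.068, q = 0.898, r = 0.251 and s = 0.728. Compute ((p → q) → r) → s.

p → q = min(1, 1 − 0.068 + 0.898) = min(1, 1.830) = 1.000
(p → q) → r = min(1, 1 − 1.000 + 0.251) = min(1, 0.251) = 0.251
((p → q) → r) → s = min(1, 1 − 0.251 + 0.728) = min(1, 1.477) = 1.000

1.000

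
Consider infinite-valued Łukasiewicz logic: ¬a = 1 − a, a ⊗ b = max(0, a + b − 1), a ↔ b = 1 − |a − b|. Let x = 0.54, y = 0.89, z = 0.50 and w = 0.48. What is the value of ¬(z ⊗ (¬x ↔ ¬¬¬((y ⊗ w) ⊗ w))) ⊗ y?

0.89

¬x = 1 − 0.54 = 0.46
y ⊗ w = max(0, 0.89 + 0.48 − 1) = max(0, 0.37) = 0.37
(y ⊗ w) ⊗ w = max(0, 0.37 + 0.48 − 1) = max(0, -0.15) = 0.00
¬((y ⊗ w) ⊗ w) = 1 − 0.00 = 1.00
¬¬((y ⊗ w) ⊗ w) = 1 − 1.00 = 0.00
¬¬¬((y ⊗ w) ⊗ w) = 1 − 0.00 = 1.00
¬x ↔ ¬¬¬((y ⊗ w) ⊗ w) = 1 − |0.46 − 1.00| = 1 − 0.54 = 0.46
z ⊗ (¬x ↔ ¬¬¬((y ⊗ w) ⊗ w)) = max(0, 0.50 + 0.46 − 1) = max(0, -0.04) = 0.00
¬(z ⊗ (¬x ↔ ¬¬¬((y ⊗ w) ⊗ w))) = 1 − 0.00 = 1.00
¬(z ⊗ (¬x ↔ ¬¬¬((y ⊗ w) ⊗ w))) ⊗ y = max(0, 1.00 + 0.89 − 1) = max(0, 0.89) = 0.89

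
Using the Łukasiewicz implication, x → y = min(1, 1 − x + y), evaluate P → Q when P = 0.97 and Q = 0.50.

P → Q = min(1, 1 − 0.97 + 0.50) = min(1, 0.53) = 0.53
For comparison, the Gödel implication (1 if x ≤ y else y) would give 0.50.

0.53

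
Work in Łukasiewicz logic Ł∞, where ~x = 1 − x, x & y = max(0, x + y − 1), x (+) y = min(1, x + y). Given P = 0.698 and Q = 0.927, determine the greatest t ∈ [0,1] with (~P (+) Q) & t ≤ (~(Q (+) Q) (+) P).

~P = 1 − 0.698 = 0.302
~P (+) Q = min(1, 0.302 + 0.927) = min(1, 1.229) = 1.000
So the left factor is ~P (+) Q = 1.000.
Q (+) Q = min(1, 0.927 + 0.927) = min(1, 1.854) = 1.000
~(Q (+) Q) = 1 − 1.000 = 0.000
~(Q (+) Q) (+) P = min(1, 0.000 + 0.698) = min(1, 0.698) = 0.698
So the right-hand bound is ~(Q (+) Q) (+) P = 0.698.
The residuum of the Łukasiewicz t-norm gives the supremum: min(1, 1 − 1.000 + 0.698).
1 − 1.000 + 0.698 = 0.698, so t = min(1, 0.698) = 0.698.
Check: 1.000 & 0.698 = max(0, 0.698) = 0.698 ≤ 0.698.

0.698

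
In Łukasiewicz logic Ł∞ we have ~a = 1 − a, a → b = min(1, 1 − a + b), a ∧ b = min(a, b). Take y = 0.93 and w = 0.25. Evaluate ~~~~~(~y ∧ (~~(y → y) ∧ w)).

~y = 1 − 0.93 = 0.07
y → y = min(1, 1 − 0.93 + 0.93) = min(1, 1.00) = 1.00
~(y → y) = 1 − 1.00 = 0.00
~~(y → y) = 1 − 0.00 = 1.00
~~(y → y) ∧ w = min(1.00, 0.25) = 0.25
~y ∧ (~~(y → y) ∧ w) = min(0.07, 0.25) = 0.07
~(~y ∧ (~~(y → y) ∧ w)) = 1 − 0.07 = 0.93
~~(~y ∧ (~~(y → y) ∧ w)) = 1 − 0.93 = 0.07
~~~(~y ∧ (~~(y → y) ∧ w)) = 1 − 0.07 = 0.93
~~~~(~y ∧ (~~(y → y) ∧ w)) = 1 − 0.93 = 0.07
~~~~~(~y ∧ (~~(y → y) ∧ w)) = 1 − 0.07 = 0.93

0.93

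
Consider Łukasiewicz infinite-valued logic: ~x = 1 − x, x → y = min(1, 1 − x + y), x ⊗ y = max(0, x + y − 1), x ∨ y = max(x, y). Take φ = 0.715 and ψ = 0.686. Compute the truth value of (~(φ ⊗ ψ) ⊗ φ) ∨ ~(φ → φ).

0.314

φ ⊗ ψ = max(0, 0.715 + 0.686 − 1) = max(0, 0.401) = 0.401
~(φ ⊗ ψ) = 1 − 0.401 = 0.599
~(φ ⊗ ψ) ⊗ φ = max(0, 0.599 + 0.715 − 1) = max(0, 0.314) = 0.314
φ → φ = min(1, 1 − 0.715 + 0.715) = min(1, 1.000) = 1.000
~(φ → φ) = 1 − 1.000 = 0.000
(~(φ ⊗ ψ) ⊗ φ) ∨ ~(φ → φ) = max(0.314, 0.000) = 0.314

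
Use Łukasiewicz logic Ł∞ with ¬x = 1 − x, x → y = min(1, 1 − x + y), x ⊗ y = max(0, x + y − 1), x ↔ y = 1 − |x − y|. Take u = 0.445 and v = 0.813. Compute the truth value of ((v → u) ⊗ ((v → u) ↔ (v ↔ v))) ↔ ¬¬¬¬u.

v → u = min(1, 1 − 0.813 + 0.445) = min(1, 0.632) = 0.632
v ↔ v = 1 − |0.813 − 0.813| = 1 − 0.000 = 1.000
(v → u) ↔ (v ↔ v) = 1 − |0.632 − 1.000| = 1 − 0.368 = 0.632
(v → u) ⊗ ((v → u) ↔ (v ↔ v)) = max(0, 0.632 + 0.632 − 1) = max(0, 0.264) = 0.264
¬u = 1 − 0.445 = 0.555
¬¬u = 1 − 0.555 = 0.445
¬¬¬u = 1 − 0.445 = 0.555
¬¬¬¬u = 1 − 0.555 = 0.445
((v → u) ⊗ ((v → u) ↔ (v ↔ v))) ↔ ¬¬¬¬u = 1 − |0.264 − 0.445| = 1 − 0.181 = 0.819

0.819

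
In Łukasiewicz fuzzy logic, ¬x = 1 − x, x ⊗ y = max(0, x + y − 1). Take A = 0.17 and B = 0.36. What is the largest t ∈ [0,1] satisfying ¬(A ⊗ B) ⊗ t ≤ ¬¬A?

A ⊗ B = max(0, 0.17 + 0.36 − 1) = max(0, -0.47) = 0.00
¬(A ⊗ B) = 1 − 0.00 = 1.00
So the left factor is ¬(A ⊗ B) = 1.00.
¬A = 1 − 0.17 = 0.83
¬¬A = 1 − 0.83 = 0.17
So the right-hand bound is ¬¬A = 0.17.
The residuum of the Łukasiewicz t-norm gives the supremum: min(1, 1 − 1.00 + 0.17).
1 − 1.00 + 0.17 = 0.17, so t = min(1, 0.17) = 0.17.
Check: 1.00 ⊗ 0.17 = max(0, 0.17) = 0.17 ≤ 0.17.

0.17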